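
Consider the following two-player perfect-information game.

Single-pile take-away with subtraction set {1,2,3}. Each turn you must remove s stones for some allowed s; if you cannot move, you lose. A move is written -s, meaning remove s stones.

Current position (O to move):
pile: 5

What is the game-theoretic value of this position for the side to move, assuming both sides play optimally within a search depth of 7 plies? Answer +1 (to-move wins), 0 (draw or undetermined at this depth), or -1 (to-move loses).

ply 1, O at 5 | -1=+1→4*; -2=-1→3; -3=-1→2
ply 2, X at 4 | -1=-1→3*; -2=-1→2; -3=-1→1
ply 3, O at 3 | -1=-1→2; -2=-1→1; -3=+1→0*
ply 4: 0 is terminal -1 (X); from 5 depth 7

value(5, O) = +1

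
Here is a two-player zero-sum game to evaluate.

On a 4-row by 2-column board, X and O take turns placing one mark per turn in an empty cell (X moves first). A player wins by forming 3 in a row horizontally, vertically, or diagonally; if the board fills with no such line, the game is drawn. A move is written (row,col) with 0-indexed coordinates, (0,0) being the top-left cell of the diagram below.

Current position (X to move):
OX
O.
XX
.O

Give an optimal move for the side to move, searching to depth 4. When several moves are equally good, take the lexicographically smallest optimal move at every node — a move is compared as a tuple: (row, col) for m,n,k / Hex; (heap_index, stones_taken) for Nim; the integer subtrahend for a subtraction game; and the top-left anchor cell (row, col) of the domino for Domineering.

X's best at [OX/O./XX/.O]: (1,1)

p1 X@[OX/O./XX/.O]: (1,1)[OX/OX/XX/.O]+1* (3,0)[OX/O./XX/XO]+0
p2 O@[OX/OX/XX/.O] terminal -1; root [OX/O./XX/.O] d4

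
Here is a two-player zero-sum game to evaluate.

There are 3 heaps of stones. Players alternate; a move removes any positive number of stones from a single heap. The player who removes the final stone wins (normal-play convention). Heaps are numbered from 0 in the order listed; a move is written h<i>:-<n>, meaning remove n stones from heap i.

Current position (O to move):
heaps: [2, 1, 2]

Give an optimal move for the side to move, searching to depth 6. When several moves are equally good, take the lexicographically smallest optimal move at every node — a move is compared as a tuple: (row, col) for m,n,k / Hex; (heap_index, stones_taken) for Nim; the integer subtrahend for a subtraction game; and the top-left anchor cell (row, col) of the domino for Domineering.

[(2,1,2)] O move#1: h0:-1:-1/(1,1,2), h0:-2:-1/(0,1,2), h1:-1:+1/(2,0,2)*, h2:-1:-1/(2,1,1), h2:-2:-1/(2,1,0)
[(2,0,2)] X move#2: h0:-1:-1/(1,0,2)*, h0:-2:-1/(0,0,2), h2:-1:-1/(2,0,1), h2:-2:-1/(2,0,0)
[(1,0,2)] O move#3: h0:-1:-1/(0,0,2), h2:-1:+1/(1,0,1)*, h2:-2:-1/(1,0,0)
[(1,0,1)] X move#4: h0:-1:-1/(0,0,1)*, h2:-1:-1/(1,0,0)
[(0,0,1)] O move#5: h2:-1:+1/(0,0,0)*
[(0,0,0)] end (terminal -1, X#6); searched (2,1,2) to 6

O's best at [(2,1,2)]: h1:-1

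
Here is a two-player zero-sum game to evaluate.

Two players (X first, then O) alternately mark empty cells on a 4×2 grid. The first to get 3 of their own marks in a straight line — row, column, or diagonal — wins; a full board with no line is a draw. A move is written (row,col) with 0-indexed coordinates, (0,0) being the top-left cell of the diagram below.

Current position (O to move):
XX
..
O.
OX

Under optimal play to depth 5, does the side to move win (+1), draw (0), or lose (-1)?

ply 1, O at XX/../O./OX | (1,0)=+1→XX/O./O./OX*; (1,1)=+0→XX/.O/O./OX; (2,1)=+0→XX/../OO/OX
ply 2: XX/O./O./OX is terminal -1 (X); from XX/../O./OX depth 5

value(XX/../O./OX, O) = +1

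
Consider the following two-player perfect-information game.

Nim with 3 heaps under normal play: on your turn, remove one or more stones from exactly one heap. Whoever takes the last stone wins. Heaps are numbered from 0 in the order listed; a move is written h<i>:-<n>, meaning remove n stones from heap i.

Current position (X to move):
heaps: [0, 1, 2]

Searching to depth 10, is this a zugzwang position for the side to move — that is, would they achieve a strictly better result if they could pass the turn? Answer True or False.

zugzwang((0,1,2), X) = False

[(0,1,2)] X move#1: h1:-1:-1/(0,0,2), h2:-1:+1/(0,1,1)*, h2:-2:-1/(0,1,0)
[(0,1,1)] O move#2: h1:-1:-1/(0,0,1)*, h2:-1:-1/(0,1,0)
[(0,0,1)] X move#3: h2:-1:+1/(0,0,0)*
[(0,0,0)] end (terminal -1, O#4); searched (0,1,2) to 10
pass branch (O moves first from the same position):
  | [(0,1,2)] O move#1: h1:-1:-1/(0,0,2), h2:-1:+1/(0,1,1)*, h2:-2:-1/(0,1,0)
  | [(0,1,1)] X move#2: h1:-1:-1/(0,0,1)*, h2:-1:-1/(0,1,0)
  | [(0,0,1)] O move#3: h2:-1:+1/(0,0,0)*
  | [(0,0,0)] end (terminal -1, X#4); searched (0,1,2) to 10
X moving scores +1; X passing scores -1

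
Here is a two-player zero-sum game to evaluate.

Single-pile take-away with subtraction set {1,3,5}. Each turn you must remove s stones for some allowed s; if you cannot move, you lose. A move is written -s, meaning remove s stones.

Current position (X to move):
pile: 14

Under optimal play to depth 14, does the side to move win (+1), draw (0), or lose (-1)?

[14] X move#1: -1:-1/13*, -3:-1/11, -5:-1/9
[13] O move#2: -1:+1/12*, -3:+1/10, -5:+1/8
[12] X move#3: -1:-1/11*, -3:-1/9, -5:-1/7
[11] O move#4: -1:+1/10*, -3:+1/8, -5:+1/6
[10] X move#5: -1:-1/9*, -3:-1/7, -5:-1/5
[9] O move#6: -1:+1/8*, -3:+1/6, -5:+1/4
[8] X move#7: -1:-1/7*, -3:-1/5, -5:-1/3
[7] O move#8: -1:+1/6*, -3:+1/4, -5:+1/2
[6] X move#9: -1:-1/5*, -3:-1/3, -5:-1/1
[5] O move#10: -1:+1/4*, -3:+1/2, -5:+1/0
[4] X move#11: -1:-1/3*, -3:-1/1
[3] O move#12: -1:+1/2*, -3:+1/0
[2] X move#13: -1:-1/1*
[1] O move#14: -1:+1/0*
[0] end (terminal -1, X#15); searched 14 to 14

value(14, X) = -1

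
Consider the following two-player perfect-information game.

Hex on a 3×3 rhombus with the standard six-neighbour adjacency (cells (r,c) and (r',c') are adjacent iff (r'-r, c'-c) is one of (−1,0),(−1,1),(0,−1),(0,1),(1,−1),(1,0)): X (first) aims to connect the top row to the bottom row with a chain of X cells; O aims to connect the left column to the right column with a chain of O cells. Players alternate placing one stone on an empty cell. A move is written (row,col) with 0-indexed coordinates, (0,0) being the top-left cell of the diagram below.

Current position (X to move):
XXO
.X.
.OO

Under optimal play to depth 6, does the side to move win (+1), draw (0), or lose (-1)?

value(XXO/.X./.OO, X) = +1

[XXO/.X./.OO] X move#1: (1,0):-1/XXO/XX./.OO, (1,2):-1/XXO/.XX/.OO, (2,0):+1/XXO/.X./XOO*
[XXO/.X./XOO] end (terminal -1, O#2); searched XXO/.X./.OO to 6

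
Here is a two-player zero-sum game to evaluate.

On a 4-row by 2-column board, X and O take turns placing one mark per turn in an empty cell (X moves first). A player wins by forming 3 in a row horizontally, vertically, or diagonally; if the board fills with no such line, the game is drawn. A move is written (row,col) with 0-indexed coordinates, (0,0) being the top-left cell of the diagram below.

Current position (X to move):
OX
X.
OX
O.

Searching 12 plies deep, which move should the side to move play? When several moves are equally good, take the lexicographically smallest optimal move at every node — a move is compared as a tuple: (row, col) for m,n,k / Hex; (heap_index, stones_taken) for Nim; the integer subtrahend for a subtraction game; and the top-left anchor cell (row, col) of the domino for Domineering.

[OX/X./OX/O.] X move#1: (1,1):+1/OX/XX/OX/O.*, (3,1):+0/OX/X./OX/OX
[OX/XX/OX/O.] end (terminal -1, O#2); searched OX/X./OX/O. to 12

X's best at [OX/X./OX/O.]: (1,1)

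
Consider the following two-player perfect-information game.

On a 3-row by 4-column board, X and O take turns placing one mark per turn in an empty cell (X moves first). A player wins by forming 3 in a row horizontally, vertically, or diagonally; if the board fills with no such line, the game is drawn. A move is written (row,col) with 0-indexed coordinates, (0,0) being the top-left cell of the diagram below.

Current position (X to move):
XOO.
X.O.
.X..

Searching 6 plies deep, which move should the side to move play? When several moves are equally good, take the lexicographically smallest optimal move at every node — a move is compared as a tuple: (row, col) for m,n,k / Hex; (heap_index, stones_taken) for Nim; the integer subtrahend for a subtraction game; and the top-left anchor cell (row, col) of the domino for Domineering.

X's best at [XOO./X.O./.X..]: (2,0)

p1 X@[XOO./X.O./.X..]: (0,3)[XOOX/X.O./.X..]-1 (1,1)[XOO./XXO./.X..]-1 (1,3)[XOO./X.OX/.X..]-1 (2,0)[XOO./X.O./XX..]+1* (2,2)[XOO./X.O./.XX.]-1 (2,3)[XOO./X.O./.X.X]-1
p2 O@[XOO./X.O./XX..] terminal -1; root [XOO./X.O./.X..] d6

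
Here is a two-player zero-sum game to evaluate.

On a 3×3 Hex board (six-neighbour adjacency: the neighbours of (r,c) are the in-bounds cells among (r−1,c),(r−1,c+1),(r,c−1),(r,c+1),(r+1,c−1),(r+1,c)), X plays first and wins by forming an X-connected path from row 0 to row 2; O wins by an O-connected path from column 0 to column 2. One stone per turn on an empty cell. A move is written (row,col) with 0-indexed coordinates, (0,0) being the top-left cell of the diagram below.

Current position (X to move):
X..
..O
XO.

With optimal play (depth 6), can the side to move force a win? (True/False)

p1 X@[X../..O/XO.]: (0,1)[XX./..O/XO.]+1* (0,2)[X.X/..O/XO.]+1 (1,0)[X../X.O/XO.]+1 (1,1)[X../.XO/XO.]+1 (2,2)[X../..O/XOX]+1
p2 O@[XX./..O/XO.]: (0,2)[XXO/..O/XO.]-1* (1,0)[XX./O.O/XO.]-1 (1,1)[XX./.OO/XO.]-1 (2,2)[XX./..O/XOO]-1
p3 X@[XXO/..O/XO.]: (1,0)[XXO/X.O/XO.]+1* (1,1)[XXO/.XO/XO.]+1 (2,2)[XXO/..O/XOX]+1
p4 O@[XXO/X.O/XO.] terminal -1; root [X../..O/XO.] d6

X winning at [X../..O/XO.]: True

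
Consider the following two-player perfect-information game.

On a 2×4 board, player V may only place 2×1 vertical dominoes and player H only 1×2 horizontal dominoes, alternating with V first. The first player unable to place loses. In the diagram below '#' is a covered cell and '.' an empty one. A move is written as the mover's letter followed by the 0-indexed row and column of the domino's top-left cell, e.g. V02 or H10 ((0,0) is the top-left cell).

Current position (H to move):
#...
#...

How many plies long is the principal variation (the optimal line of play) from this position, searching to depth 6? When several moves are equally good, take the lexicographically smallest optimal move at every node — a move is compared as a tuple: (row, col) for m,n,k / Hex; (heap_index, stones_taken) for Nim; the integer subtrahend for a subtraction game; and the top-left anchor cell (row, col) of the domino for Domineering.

[#.../#...] H move#1: H01:+1/###./#...*, H02:+1/#.##/#..., H11:+1/#.../###., H12:+1/#.../#.##
[###./#...] V move#2: V03:-1/####/#..#*
[####/#..#] H move#3: H11:+1/####/####*
[####/####] end (terminal -1, V#4); searched #.../#... to 6

PV length from [#.../#...]: 3 plies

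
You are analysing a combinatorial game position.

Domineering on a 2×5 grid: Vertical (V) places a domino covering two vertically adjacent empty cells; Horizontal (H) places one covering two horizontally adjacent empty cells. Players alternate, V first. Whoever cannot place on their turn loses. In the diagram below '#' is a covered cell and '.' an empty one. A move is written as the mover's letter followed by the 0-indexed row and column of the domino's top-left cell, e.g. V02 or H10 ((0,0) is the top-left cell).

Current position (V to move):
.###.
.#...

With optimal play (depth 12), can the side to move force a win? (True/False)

p1 V@[.###./.#...]: V00[####./##...]-1 V04[.####/.#..#]+1*
p2 H@[.####/.#..#]: H12[.####/.####]-1*
p3 V@[.####/.####]: V00[#####/#####]+1*
p4 H@[#####/#####] terminal -1; root [.###./.#...] d12

V winning at [.###./.#...]: True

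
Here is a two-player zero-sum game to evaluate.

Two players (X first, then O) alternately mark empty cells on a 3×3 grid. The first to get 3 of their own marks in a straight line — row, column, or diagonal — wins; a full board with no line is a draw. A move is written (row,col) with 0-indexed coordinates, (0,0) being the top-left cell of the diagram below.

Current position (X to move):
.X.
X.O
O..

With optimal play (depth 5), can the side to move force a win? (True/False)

X winning at [.X./X.O/O..]: False

ply 1, X at .X./X.O/O.. | (0,0)=-1→XX./X.O/O..; (0,2)=+0→.XX/X.O/O..*; (1,1)=+0→.X./XXO/O..; (2,1)=+0→.X./X.O/OX.; (2,2)=+0→.X./X.O/O.X
ply 2, O at .XX/X.O/O.. | (0,0)=+0→OXX/X.O/O..*; (1,1)=-1→.XX/XOO/O..; (2,1)=-1→.XX/X.O/OO.; (2,2)=-1→.XX/X.O/O.O
ply 3, X at OXX/X.O/O.. | (1,1)=+0→OXX/XXO/O..*; (2,1)=+0→OXX/X.O/OX.; (2,2)=+0→OXX/X.O/O.X
ply 4, O at OXX/XXO/O.. | (2,1)=+0→OXX/XXO/OO.*; (2,2)=-1→OXX/XXO/O.O
ply 5, X at OXX/XXO/OO. | (2,2)=+0→OXX/XXO/OOX*
ply 6: OXX/XXO/OOX is terminal +0 (O); from .X./X.O/O.. depth 5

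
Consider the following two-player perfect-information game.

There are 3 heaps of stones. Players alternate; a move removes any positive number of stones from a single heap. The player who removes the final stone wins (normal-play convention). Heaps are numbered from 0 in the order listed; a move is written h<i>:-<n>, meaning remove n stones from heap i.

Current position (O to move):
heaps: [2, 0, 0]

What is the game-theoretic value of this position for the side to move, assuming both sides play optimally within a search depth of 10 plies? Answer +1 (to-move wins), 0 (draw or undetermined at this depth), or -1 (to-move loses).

ply 1, O at (2,0,0) | h0:-1=-1→(1,0,0); h0:-2=+1→(0,0,0)*
ply 2: (0,0,0) is terminal -1 (X); from (2,0,0) depth 10

value((2,0,0), O) = +1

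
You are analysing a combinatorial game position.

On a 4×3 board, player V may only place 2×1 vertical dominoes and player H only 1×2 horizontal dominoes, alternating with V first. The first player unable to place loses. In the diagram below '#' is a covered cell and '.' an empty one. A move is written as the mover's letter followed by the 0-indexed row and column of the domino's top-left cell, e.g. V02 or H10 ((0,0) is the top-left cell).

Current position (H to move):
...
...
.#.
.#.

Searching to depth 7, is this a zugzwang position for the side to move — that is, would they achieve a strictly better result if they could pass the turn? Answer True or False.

zugzwang(.../.../.#./.#., H) = False

ply 1, H at .../.../.#./.#. | H00=-1→##./.../.#./.#.*; H01=-1→.##/.../.#./.#.; H10=-1→.../##./.#./.#.; H11=-1→.../.##/.#./.#.
ply 2, V at ##./.../.#./.#. | V02=+1→###/..#/.#./.#.*; V10=+1→##./#../##./.#.; V12=+1→##./..#/.##/.#.; V20=+1→##./.../##./##.; V22=+1→##./.../.##/.##
ply 3, H at ###/..#/.#./.#. | H10=-1→###/###/.#./.#.*
ply 4, V at ###/###/.#./.#. | V20=+1→###/###/##./##.*; V22=+1→###/###/.##/.##
ply 5: ###/###/##./##. is terminal -1 (H); from .../.../.#./.#. depth 7
if H skipped the turn, V would face:
~ ply 1, V at .../.../.#./.#. | V00=+1→#../#../.#./.#.*; V01=+1→.#./.#./.#./.#.; V02=+1→..#/..#/.#./.#.; V10=-1→.../#../##./.#.; V12=-1→.../..#/.##/.#.; V20=+1→.../.../##./##.; V22=+1→.../.../.##/.##
~ ply 2, H at #../#../.#./.#. | H01=-1→###/#../.#./.#.*; H11=-1→#../###/.#./.#.
~ ply 3, V at ###/#../.#./.#. | V12=+1→###/#.#/.##/.#.*; V20=+1→###/#../##./##.; V22=+1→###/#../.##/.##
~ ply 4: ###/#.#/.##/.#. is terminal -1 (H); from .../.../.#./.#. depth 7
compare (H): move=-1 vs pass=-1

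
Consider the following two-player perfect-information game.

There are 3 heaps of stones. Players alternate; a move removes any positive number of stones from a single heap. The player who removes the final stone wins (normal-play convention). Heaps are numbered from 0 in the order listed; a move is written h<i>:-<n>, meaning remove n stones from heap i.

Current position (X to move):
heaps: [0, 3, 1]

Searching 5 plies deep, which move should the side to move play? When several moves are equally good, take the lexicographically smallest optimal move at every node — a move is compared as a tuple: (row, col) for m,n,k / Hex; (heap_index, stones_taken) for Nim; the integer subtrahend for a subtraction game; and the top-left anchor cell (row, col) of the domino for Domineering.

ply 1, X at (0,3,1) | h1:-1=-1→(0,2,1); h1:-2=+1→(0,1,1)*; h1:-3=-1→(0,0,1); h2:-1=-1→(0,3,0)
ply 2, O at (0,1,1) | h1:-1=-1→(0,0,1)*; h2:-1=-1→(0,1,0)
ply 3, X at (0,0,1) | h2:-1=+1→(0,0,0)*
ply 4: (0,0,0) is terminal -1 (O); from (0,3,1) depth 5

X's best at [(0,3,1)]: h1:-2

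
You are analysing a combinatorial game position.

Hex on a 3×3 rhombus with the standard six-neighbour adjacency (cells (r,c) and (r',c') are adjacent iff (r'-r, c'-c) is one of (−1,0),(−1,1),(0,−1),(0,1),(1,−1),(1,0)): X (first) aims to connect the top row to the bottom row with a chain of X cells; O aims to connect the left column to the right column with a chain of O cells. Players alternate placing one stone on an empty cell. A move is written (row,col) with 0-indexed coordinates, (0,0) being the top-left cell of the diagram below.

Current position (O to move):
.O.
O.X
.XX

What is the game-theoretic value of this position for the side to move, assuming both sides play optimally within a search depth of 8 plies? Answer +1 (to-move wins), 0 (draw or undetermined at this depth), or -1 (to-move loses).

value(.O./O.X/.XX, O) = +1

p1 O@[.O./O.X/.XX]: (0,0)[OO./O.X/.XX]-1 (0,2)[.OO/O.X/.XX]+1* (1,1)[.O./OOX/.XX]-1 (2,0)[.O./O.X/OXX]-1
p2 X@[.OO/O.X/.XX] terminal -1; root [.O./O.X/.XX] d8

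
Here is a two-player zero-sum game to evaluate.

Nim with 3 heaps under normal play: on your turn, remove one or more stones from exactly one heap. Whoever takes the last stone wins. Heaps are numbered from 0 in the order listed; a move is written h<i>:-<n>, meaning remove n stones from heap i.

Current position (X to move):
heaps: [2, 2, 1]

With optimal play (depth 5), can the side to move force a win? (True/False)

p1 X@[(2,2,1)]: h0:-1[(1,2,1)]-1 h0:-2[(0,2,1)]-1 h1:-1[(2,1,1)]-1 h1:-2[(2,0,1)]-1 h2:-1[(2,2,0)]+1*
p2 O@[(2,2,0)]: h0:-1[(1,2,0)]-1* h0:-2[(0,2,0)]-1 h1:-1[(2,1,0)]-1 h1:-2[(2,0,0)]-1
p3 X@[(1,2,0)]: h0:-1[(0,2,0)]-1 h1:-1[(1,1,0)]+1* h1:-2[(1,0,0)]-1
p4 O@[(1,1,0)]: h0:-1[(0,1,0)]-1* h1:-1[(1,0,0)]-1
p5 X@[(0,1,0)]: h1:-1[(0,0,0)]+1*
p6 O@[(0,0,0)] terminal -1; root [(2,2,1)] d5

X winning at [(2,2,1)]: True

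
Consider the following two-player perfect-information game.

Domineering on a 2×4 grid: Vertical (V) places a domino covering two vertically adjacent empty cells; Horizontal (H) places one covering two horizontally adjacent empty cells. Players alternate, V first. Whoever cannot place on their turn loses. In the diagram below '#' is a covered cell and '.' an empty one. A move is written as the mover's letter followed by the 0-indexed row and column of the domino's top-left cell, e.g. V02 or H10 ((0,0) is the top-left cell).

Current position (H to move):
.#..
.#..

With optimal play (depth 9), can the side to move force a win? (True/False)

H winning at [.#../.#..]: True

ply 1, H at .#../.#.. | H02=+1→.###/.#..*; H12=+1→.#../.###
ply 2, V at .###/.#.. | V00=-1→####/##..*
ply 3, H at ####/##.. | H12=+1→####/####*
ply 4: ####/#### is terminal -1 (V); from .#../.#.. depth 9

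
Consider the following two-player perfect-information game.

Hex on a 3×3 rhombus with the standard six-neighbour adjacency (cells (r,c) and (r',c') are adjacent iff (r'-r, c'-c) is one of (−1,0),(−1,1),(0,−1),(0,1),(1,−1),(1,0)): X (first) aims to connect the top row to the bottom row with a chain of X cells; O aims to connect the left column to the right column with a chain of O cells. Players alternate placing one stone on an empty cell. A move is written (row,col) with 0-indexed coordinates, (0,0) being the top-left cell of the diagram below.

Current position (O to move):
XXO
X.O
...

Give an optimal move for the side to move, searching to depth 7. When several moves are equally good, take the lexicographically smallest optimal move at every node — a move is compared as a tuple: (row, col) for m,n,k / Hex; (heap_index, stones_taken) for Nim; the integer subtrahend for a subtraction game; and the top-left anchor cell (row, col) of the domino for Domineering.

O's best at [XXO/X.O/...]: (2,0)

ply 1, O at XXO/X.O/... | (1,1)=-1→XXO/XOO/...; (2,0)=+1→XXO/X.O/O..*; (2,1)=-1→XXO/X.O/.O.; (2,2)=-1→XXO/X.O/..O
ply 2, X at XXO/X.O/O.. | (1,1)=-1→XXO/XXO/O..*; (2,1)=-1→XXO/X.O/OX.; (2,2)=-1→XXO/X.O/O.X
ply 3, O at XXO/XXO/O.. | (2,1)=+1→XXO/XXO/OO.*; (2,2)=-1→XXO/XXO/O.O
ply 4: XXO/XXO/OO. is terminal -1 (X); from XXO/X.O/... depth 7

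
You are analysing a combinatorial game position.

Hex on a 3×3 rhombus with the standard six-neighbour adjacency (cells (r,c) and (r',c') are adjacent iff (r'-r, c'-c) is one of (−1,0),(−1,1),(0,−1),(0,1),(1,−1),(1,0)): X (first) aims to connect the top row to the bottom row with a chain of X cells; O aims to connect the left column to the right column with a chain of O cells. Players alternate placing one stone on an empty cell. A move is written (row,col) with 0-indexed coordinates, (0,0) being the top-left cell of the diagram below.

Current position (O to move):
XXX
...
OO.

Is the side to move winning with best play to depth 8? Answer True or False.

ply 1, O at XXX/.../OO. | (1,0)=+1→XXX/O../OO.*; (1,1)=+1→XXX/.O./OO.; (1,2)=+1→XXX/..O/OO.; (2,2)=+1→XXX/.../OOO
ply 2, X at XXX/O../OO. | (1,1)=-1→XXX/OX./OO.*; (1,2)=-1→XXX/O.X/OO.; (2,2)=-1→XXX/O../OOX
ply 3, O at XXX/OX./OO. | (1,2)=+1→XXX/OXO/OO.*; (2,2)=+1→XXX/OX./OOO
ply 4: XXX/OXO/OO. is terminal -1 (X); from XXX/.../OO. depth 8

O winning at [XXX/.../OO.]: True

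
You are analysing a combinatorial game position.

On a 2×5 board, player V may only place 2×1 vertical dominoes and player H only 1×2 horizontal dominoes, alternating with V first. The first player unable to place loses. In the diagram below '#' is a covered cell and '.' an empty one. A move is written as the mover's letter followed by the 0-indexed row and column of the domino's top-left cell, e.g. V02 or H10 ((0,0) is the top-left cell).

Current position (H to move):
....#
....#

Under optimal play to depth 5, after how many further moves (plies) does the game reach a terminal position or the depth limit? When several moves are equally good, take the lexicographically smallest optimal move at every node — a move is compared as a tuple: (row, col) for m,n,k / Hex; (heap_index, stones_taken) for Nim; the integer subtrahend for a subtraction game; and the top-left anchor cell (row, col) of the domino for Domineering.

ply 1, H at ....#/....# | H00=-1→##..#/....#; H01=+1→.##.#/....#*; H02=-1→..###/....#; H10=-1→....#/##..#; H11=+1→....#/.##.#; H12=-1→....#/..###
ply 2, V at .##.#/....# | V00=-1→###.#/#...#*; V03=-1→.####/...##
ply 3, H at ###.#/#...# | H11=-1→###.#/###.#; H12=+1→###.#/#.###*
ply 4: ###.#/#.### is terminal -1 (V); from ....#/....# depth 5

PV length from [....#/....#]: 3 plies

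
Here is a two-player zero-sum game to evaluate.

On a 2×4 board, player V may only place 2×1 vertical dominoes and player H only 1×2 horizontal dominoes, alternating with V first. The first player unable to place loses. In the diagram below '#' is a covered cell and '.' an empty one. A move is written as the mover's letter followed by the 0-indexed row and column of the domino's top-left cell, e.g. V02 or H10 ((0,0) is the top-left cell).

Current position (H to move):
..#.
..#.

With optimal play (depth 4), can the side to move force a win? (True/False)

p1 H@[..#./..#.]: H00[###./..#.]+1* H10[..#./###.]+1
p2 V@[###./..#.]: V03[####/..##]-1*
p3 H@[####/..##]: H10[####/####]+1*
p4 V@[####/####] terminal -1; root [..#./..#.] d4

H winning at [..#./..#.]: True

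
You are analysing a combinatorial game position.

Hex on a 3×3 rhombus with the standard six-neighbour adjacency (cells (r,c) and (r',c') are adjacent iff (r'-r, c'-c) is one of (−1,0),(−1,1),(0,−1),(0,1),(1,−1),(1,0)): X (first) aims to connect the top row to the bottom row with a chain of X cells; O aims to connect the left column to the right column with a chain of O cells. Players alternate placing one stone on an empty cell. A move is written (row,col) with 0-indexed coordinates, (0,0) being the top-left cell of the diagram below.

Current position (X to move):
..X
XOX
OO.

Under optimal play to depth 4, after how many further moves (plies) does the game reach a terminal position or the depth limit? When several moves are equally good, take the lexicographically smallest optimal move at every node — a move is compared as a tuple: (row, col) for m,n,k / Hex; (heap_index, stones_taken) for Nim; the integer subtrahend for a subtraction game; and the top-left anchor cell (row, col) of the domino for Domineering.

PV length from [..X/XOX/OO.]: 1 ply

[..X/XOX/OO.] X move#1: (0,0):-1/X.X/XOX/OO., (0,1):-1/.XX/XOX/OO., (2,2):+1/..X/XOX/OOX*
[..X/XOX/OOX] end (terminal -1, O#2); searched ..X/XOX/OO. to 4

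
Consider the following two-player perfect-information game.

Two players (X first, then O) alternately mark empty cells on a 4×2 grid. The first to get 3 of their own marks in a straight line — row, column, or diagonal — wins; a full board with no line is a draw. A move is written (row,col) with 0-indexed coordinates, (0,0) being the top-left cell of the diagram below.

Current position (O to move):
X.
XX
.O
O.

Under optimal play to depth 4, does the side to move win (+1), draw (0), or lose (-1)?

value(X./XX/.O/O., O) = 0

[X./XX/.O/O.] O move#1: (0,1):-1/XO/XX/.O/O., (2,0):+0/X./XX/OO/O.*, (3,1):-1/X./XX/.O/OO
[X./XX/OO/O.] X move#2: (0,1):+0/XX/XX/OO/O.*, (3,1):+0/X./XX/OO/OX
[XX/XX/OO/O.] O move#3: (3,1):+0/XX/XX/OO/OO*
[XX/XX/OO/OO] end (terminal +0, X#4); searched X./XX/.O/O. to 4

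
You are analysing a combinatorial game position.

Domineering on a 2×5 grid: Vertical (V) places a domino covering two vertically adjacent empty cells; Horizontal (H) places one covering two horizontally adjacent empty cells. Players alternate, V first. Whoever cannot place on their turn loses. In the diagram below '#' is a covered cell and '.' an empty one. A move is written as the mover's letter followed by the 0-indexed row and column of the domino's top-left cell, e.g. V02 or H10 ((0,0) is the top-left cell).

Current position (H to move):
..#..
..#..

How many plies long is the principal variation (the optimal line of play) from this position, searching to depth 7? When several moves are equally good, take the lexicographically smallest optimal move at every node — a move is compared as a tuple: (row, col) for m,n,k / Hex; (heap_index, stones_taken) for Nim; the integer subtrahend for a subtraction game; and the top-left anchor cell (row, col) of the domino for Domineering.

PV length from [..#../..#..]: 4 plies

ply 1, H at ..#../..#.. | H00=-1→###../..#..*; H03=-1→..###/..#..; H10=-1→..#../###..; H13=-1→..#../..###
ply 2, V at ###../..#.. | V03=+1→####./..##.*; V04=+1→###.#/..#.#
ply 3, H at ####./..##. | H10=-1→####./####.*
ply 4, V at ####./####. | V04=+1→#####/#####*
ply 5: #####/##### is terminal -1 (H); from ..#../..#.. depth 7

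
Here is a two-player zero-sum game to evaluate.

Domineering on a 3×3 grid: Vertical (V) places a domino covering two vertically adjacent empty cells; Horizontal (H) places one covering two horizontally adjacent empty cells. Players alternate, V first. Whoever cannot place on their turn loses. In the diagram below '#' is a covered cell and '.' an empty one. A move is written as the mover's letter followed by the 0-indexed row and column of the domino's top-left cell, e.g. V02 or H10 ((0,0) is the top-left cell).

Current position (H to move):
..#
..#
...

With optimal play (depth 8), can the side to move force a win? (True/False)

H winning at [..#/..#/...]: True

p1 H@[..#/..#/...]: H00[###/..#/...]-1 H10[..#/###/...]+1* H20[..#/..#/##.]-1 H21[..#/..#/.##]-1
p2 V@[..#/###/...] terminal -1; root [..#/..#/...] d8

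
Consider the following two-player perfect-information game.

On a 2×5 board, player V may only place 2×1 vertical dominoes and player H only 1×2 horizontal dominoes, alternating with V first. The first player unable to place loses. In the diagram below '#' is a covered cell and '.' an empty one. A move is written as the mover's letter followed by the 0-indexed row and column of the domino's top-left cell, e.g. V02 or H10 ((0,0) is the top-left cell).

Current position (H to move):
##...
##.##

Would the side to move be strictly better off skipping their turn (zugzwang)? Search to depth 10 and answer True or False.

p1 H@[##.../##.##]: H02[####./##.##]+1* H03[##.##/##.##]-1
p2 V@[####./##.##] terminal -1; root [##.../##.##] d10
suppose H passes — search the same position with V to move:
pass> p1 V@[##.../##.##]: V02[###../#####]-1*
pass> p2 H@[###../#####]: H03[#####/#####]+1*
pass> p3 V@[#####/#####] terminal -1; root [##.../##.##] d10
for H: play +1, pass +1

zugzwang(##.../##.##, H) = False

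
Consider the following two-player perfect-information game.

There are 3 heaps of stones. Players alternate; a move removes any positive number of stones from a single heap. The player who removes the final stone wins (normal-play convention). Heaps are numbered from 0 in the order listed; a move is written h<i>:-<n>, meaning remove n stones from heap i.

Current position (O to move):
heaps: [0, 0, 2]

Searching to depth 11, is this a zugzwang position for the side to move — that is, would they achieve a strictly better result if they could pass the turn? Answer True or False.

[(0,0,2)] O move#1: h2:-1:-1/(0,0,1), h2:-2:+1/(0,0,0)*
[(0,0,0)] end (terminal -1, X#2); searched (0,0,2) to 11
pass branch (X moves first from the same position):
  | [(0,0,2)] X move#1: h2:-1:-1/(0,0,1), h2:-2:+1/(0,0,0)*
  | [(0,0,0)] end (terminal -1, O#2); searched (0,0,2) to 11
O moving scores +1; O passing scores -1

zugzwang((0,0,2), O) = False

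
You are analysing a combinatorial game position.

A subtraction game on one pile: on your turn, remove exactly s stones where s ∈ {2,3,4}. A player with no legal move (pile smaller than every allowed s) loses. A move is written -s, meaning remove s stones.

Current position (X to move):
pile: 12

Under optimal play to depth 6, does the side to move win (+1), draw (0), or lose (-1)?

p1 X@[12]: -2[10]-1* -3[9]-1 -4[8]-1
p2 O@[10]: -2[8]-1 -3[7]+1* -4[6]+1
p3 X@[7]: -2[5]-1* -3[4]-1 -4[3]-1
p4 O@[5]: -2[3]-1 -3[2]-1 -4[1]+1*
p5 X@[1] terminal -1; root [12] d6

value(12, X) = -1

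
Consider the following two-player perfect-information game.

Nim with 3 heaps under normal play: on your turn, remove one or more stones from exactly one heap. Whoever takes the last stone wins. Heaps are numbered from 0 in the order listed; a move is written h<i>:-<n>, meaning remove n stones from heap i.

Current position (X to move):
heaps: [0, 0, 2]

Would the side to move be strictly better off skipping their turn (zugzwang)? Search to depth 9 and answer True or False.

zugzwang((0,0,2), X) = False

ply 1, X at (0,0,2) | h2:-1=-1→(0,0,1); h2:-2=+1→(0,0,0)*
ply 2: (0,0,0) is terminal -1 (O); from (0,0,2) depth 9
pass branch (O moves first from the same position):
  | ply 1, O at (0,0,2) | h2:-1=-1→(0,0,1); h2:-2=+1→(0,0,0)*
  | ply 2: (0,0,0) is terminal -1 (X); from (0,0,2) depth 9
X moving scores +1; X passing scores -1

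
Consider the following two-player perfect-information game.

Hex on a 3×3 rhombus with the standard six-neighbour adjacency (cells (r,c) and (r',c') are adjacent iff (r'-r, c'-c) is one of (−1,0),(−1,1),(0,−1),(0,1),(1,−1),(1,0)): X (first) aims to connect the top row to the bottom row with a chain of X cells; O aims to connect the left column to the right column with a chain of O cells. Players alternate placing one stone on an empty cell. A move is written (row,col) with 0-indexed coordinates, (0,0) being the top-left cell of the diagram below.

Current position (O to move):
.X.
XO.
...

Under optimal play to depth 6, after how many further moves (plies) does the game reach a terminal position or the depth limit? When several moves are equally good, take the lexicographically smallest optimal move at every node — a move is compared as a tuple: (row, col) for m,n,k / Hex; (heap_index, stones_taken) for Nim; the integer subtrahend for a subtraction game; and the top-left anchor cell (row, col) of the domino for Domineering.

ply 1, O at .X./XO./... | (0,0)=-1→OX./XO./...; (0,2)=-1→.XO/XO./...; (1,2)=-1→.X./XOO/...; (2,0)=+1→.X./XO./O..*; (2,1)=-1→.X./XO./.O.; (2,2)=-1→.X./XO./..O
ply 2, X at .X./XO./O.. | (0,0)=-1→XX./XO./O..*; (0,2)=-1→.XX/XO./O..; (1,2)=-1→.X./XOX/O..; (2,1)=-1→.X./XO./OX.; (2,2)=-1→.X./XO./O.X
ply 3, O at XX./XO./O.. | (0,2)=+1→XXO/XO./O..*; (1,2)=+1→XX./XOO/O..; (2,1)=+1→XX./XO./OO.; (2,2)=+1→XX./XO./O.O
ply 4: XXO/XO./O.. is terminal -1 (X); from .X./XO./... depth 6

PV length from [.X./XO./...]: 3 plies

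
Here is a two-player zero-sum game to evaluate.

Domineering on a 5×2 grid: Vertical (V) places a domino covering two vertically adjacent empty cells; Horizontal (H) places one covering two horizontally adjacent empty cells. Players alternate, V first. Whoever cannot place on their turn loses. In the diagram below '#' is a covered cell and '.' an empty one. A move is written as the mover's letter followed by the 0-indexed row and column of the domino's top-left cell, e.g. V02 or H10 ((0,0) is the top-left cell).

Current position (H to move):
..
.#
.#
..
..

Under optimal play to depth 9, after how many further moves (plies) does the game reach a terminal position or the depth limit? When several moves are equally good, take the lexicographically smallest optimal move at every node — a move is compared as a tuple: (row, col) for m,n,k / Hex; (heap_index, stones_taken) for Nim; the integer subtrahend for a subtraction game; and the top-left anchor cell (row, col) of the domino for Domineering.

PV length from [../.#/.#/../..]: 3 plies

p1 H@[../.#/.#/../..]: H00[##/.#/.#/../..]-1 H30[../.#/.#/##/..]+1* H40[../.#/.#/../##]+1
p2 V@[../.#/.#/##/..]: V00[#./##/.#/##/..]-1* V10[../##/##/##/..]-1
p3 H@[#./##/.#/##/..]: H40[#./##/.#/##/##]+1*
p4 V@[#./##/.#/##/##] terminal -1; root [../.#/.#/../..] d9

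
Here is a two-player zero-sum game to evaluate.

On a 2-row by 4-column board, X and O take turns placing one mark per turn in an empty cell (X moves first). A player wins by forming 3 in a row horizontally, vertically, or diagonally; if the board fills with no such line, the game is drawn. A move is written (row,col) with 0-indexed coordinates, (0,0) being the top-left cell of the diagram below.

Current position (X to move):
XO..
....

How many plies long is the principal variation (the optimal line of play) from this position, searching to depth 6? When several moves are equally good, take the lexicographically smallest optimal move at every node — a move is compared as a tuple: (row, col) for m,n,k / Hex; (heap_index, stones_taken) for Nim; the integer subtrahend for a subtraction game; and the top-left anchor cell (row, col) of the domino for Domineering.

PV length from [XO../....]: 6 plies

[XO../....] X move#1: (0,2):+0/XOX./....*, (0,3):+0/XO.X/...., (1,0):+0/XO../X..., (1,1):+0/XO../.X.., (1,2):+0/XO../..X., (1,3):+0/XO../...X
[XOX./....] O move#2: (0,3):+0/XOXO/....*, (1,0):+0/XOX./O..., (1,1):+0/XOX./.O.., (1,2):+0/XOX./..O., (1,3):+0/XOX./...O
[XOXO/....] X move#3: (1,0):+0/XOXO/X...*, (1,1):+0/XOXO/.X.., (1,2):+0/XOXO/..X., (1,3):+0/XOXO/...X
[XOXO/X...] O move#4: (1,1):+0/XOXO/XO..*, (1,2):+0/XOXO/X.O., (1,3):+0/XOXO/X..O
[XOXO/XO..] X move#5: (1,2):+0/XOXO/XOX.*, (1,3):+0/XOXO/XO.X
[XOXO/XOX.] O move#6: (1,3):+0/XOXO/XOXO*
[XOXO/XOXO] end (terminal +0, X#7); searched XO../.... to 6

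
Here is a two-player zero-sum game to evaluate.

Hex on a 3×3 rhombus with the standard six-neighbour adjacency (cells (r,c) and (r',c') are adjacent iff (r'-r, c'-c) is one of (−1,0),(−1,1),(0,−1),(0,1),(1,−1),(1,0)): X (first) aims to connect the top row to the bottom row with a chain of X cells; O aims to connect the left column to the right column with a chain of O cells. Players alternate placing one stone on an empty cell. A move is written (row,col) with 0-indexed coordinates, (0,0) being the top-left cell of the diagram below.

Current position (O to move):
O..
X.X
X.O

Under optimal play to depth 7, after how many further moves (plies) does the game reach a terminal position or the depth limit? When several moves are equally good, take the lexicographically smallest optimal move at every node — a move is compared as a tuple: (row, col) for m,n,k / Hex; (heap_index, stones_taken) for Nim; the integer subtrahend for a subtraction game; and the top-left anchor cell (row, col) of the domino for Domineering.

PV length from [O../X.X/X.O]: 4 plies

[O../X.X/X.O] O move#1: (0,1):-1/OO./X.X/X.O*, (0,2):-1/O.O/X.X/X.O, (1,1):-1/O../XOX/X.O, (2,1):-1/O../X.X/XOO
[OO./X.X/X.O] X move#2: (0,2):+1/OOX/X.X/X.O*, (1,1):-1/OO./XXX/X.O, (2,1):-1/OO./X.X/XXO
[OOX/X.X/X.O] O move#3: (1,1):-1/OOX/XOX/X.O*, (2,1):-1/OOX/X.X/XOO
[OOX/XOX/X.O] X move#4: (2,1):+1/OOX/XOX/XXO*
[OOX/XOX/XXO] end (terminal -1, O#5); searched O../X.X/X.O to 7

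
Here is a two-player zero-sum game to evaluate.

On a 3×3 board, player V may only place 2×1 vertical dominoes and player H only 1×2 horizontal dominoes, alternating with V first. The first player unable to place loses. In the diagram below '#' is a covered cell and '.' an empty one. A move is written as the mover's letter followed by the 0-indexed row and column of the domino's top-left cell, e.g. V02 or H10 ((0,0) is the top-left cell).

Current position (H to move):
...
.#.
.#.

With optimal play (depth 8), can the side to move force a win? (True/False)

[.../.#./.#.] H move#1: H00:-1/##./.#./.#.*, H01:-1/.##/.#./.#.
[##./.#./.#.] V move#2: V02:+1/###/.##/.#.*, V10:+1/##./##./##., V12:+1/##./.##/.##
[###/.##/.#.] end (terminal -1, H#3); searched .../.#./.#. to 8

H winning at [.../.#./.#.]: False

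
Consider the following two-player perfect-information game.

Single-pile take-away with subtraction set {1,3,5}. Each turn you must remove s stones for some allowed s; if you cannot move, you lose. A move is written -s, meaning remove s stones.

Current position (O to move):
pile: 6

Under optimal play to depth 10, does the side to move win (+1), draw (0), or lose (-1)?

value(6, O) = -1

[6] O move#1: -1:-1/5*, -3:-1/3, -5:-1/1
[5] X move#2: -1:+1/4*, -3:+1/2, -5:+1/0
[4] O move#3: -1:-1/3*, -3:-1/1
[3] X move#4: -1:+1/2*, -3:+1/0
[2] O move#5: -1:-1/1*
[1] X move#6: -1:+1/0*
[0] end (terminal -1, O#7); searched 6 to 10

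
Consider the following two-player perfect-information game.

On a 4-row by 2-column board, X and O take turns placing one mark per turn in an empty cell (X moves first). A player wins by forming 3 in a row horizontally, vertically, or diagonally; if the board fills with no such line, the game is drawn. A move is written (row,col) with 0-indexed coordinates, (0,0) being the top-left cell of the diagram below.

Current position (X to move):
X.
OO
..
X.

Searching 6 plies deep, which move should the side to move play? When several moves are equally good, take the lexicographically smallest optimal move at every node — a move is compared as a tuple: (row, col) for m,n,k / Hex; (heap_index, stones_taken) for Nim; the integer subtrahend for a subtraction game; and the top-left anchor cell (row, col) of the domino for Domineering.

X's best at [X./OO/../X.]: (0,1)

[X./OO/../X.] X move#1: (0,1):+0/XX/OO/../X.*, (2,0):-1/X./OO/X./X., (2,1):+0/X./OO/.X/X., (3,1):+0/X./OO/../XX
[XX/OO/../X.] O move#2: (2,0):+0/XX/OO/O./X.*, (2,1):+0/XX/OO/.O/X., (3,1):+0/XX/OO/../XO
[XX/OO/O./X.] X move#3: (2,1):+0/XX/OO/OX/X.*, (3,1):+0/XX/OO/O./XX
[XX/OO/OX/X.] O move#4: (3,1):+0/XX/OO/OX/XO*
[XX/OO/OX/XO] end (terminal +0, X#5); searched X./OO/../X. to 6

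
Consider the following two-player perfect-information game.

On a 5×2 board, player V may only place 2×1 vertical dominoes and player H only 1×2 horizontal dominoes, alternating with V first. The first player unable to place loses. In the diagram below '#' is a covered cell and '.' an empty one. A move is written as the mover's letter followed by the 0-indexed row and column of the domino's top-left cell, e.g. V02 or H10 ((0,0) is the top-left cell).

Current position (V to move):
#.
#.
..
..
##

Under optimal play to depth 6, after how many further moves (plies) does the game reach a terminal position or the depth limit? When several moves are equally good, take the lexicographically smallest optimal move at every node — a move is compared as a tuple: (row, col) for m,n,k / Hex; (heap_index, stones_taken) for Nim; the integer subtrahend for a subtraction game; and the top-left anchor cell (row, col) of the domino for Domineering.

p1 V@[#./#./../../##]: V01[##/##/../../##]-1 V11[#./##/.#/../##]-1 V20[#./#./#./#./##]+1* V21[#./#./.#/.#/##]+1
p2 H@[#./#./#./#./##] terminal -1; root [#./#./../../##] d6

PV length from [#./#./../../##]: 1 ply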